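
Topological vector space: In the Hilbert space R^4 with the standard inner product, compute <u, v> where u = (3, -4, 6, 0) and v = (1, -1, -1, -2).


Computing the standard inner product <u, v> = sum u_i * v_i
= 3*1 + -4*-1 + 6*-1 + 0*-2
= 3 + 4 + -6 + 0
= 1

1


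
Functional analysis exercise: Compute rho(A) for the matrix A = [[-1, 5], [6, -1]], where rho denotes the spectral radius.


For a 2x2 matrix, eigenvalues satisfy lambda^2 - (trace)*lambda + det = 0
trace = -1 + -1 = -2
det = -1*-1 - 5*6 = -29
discriminant = (-2)^2 - 4*(-29) = 120
spectral radius = max |eigenvalue| = 6.4772

6.4772


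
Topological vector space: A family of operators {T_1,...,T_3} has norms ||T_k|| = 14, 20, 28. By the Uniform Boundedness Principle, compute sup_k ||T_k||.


By the Uniform Boundedness Principle, the supremum of norms is finite.
sup_k ||T_k|| = max(14, 20, 28) = 28

28


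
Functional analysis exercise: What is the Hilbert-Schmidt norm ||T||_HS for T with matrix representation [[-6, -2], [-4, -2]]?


The Hilbert-Schmidt norm is sqrt(sum of squares of all entries).
Sum of squares = (-6)^2 + (-2)^2 + (-4)^2 + (-2)^2
= 36 + 4 + 16 + 4 = 60
||T||_HS = sqrt(60) = 7.7460

7.7460


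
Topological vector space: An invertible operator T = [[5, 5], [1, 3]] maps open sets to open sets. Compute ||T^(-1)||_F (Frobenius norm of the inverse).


det(T) = 5*3 - 5*1 = 10
T^(-1) = (1/10) * [[3, -5], [-1, 5]] = [[0.3000, -0.5000], [-0.1000, 0.5000]]
||T^(-1)||_F^2 = 0.3000^2 + (-0.5000)^2 + (-0.1000)^2 + 0.5000^2 = 0.6000
||T^(-1)||_F = sqrt(0.6000) = 0.7746

0.7746


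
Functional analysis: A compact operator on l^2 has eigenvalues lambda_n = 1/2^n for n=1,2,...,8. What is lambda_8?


The eigenvalue formula gives lambda_8 = 1/2^8
= 1/256
= 0.0039

0.0039


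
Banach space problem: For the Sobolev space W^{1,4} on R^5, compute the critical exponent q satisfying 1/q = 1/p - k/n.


Using the Sobolev embedding formula: 1/q = 1/p - k/n
1/q = 1/4 - 1/5 = 1/20
q = 1/(1/20) = 20

20.0000


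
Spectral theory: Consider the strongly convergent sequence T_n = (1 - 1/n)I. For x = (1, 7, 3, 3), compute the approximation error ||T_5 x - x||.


T_5 x - x = (1 - 1/5)x - x = -x/5
||x|| = sqrt(68) = 8.2462
||T_5 x - x|| = ||x||/5 = 8.2462/5 = 1.6492

1.6492


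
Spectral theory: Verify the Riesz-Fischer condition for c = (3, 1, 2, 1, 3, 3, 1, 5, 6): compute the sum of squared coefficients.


sum |c_n|^2 = 3^2 + 1^2 + 2^2 + 1^2 + 3^2 + 3^2 + 1^2 + 5^2 + 6^2
= 9 + 1 + 4 + 1 + 9 + 9 + 1 + 25 + 36
= 95

95


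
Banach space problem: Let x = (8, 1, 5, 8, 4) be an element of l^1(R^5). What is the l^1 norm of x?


The l^1 norm equals the sum of absolute values of all components.
||x||_1 = 8 + 1 + 5 + 8 + 4
= 26

26.0000


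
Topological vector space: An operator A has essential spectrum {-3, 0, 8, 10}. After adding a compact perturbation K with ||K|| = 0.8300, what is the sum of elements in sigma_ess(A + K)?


By Weyl's theorem, the essential spectrum is invariant under compact perturbations.
sigma_ess(A + K) = sigma_ess(A) = {-3, 0, 8, 10}
Sum = -3 + 0 + 8 + 10 = 15

15


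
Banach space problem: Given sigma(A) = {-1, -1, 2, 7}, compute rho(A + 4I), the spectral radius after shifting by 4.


Spectrum of A + 4I = {3, 3, 6, 11}
Spectral radius = max |lambda| over the shifted spectrum
= max(3, 3, 6, 11) = 11

11


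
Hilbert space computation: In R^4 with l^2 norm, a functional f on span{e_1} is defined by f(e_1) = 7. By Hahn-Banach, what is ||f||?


The norm of f is given by ||f|| = sup_{||x||=1} |f(x)|.
On span{e_1}, ||e_1|| = 1, so ||f|| = |f(e_1)| / ||e_1||
= |7| / 1 = 7.0000

7.0000


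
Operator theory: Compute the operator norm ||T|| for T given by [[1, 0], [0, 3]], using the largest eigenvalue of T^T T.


A^T A = [[1, 0], [0, 9]]
trace(A^T A) = 10, det(A^T A) = 9
discriminant = 10^2 - 4*9 = 64
Largest eigenvalue of A^T A = (trace + sqrt(disc))/2 = 9.0000
||T|| = sqrt(9.0000) = 3.0000

3.0000


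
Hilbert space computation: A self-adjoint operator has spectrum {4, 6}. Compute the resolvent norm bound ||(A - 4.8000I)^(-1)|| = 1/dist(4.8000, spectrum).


dist(4.8000, {4, 6}) = min(|4.8000 - 4|, |4.8000 - 6|)
= min(0.8000, 1.2000) = 0.8000
Resolvent bound = 1/0.8000 = 1.2500

1.2500


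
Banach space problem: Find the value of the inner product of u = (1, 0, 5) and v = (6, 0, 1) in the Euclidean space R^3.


Computing the standard inner product <u, v> = sum u_i * v_i
= 1*6 + 0*0 + 5*1
= 6 + 0 + 5
= 11

11


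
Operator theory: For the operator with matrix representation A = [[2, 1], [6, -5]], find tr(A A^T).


trace(A * A^T) = sum of squares of all entries
= 2^2 + 1^2 + 6^2 + (-5)^2
= 4 + 1 + 36 + 25
= 66

66


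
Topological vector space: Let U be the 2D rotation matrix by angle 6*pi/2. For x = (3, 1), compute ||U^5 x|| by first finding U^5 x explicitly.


U is a rotation by theta = 6*pi/2
U^5 = rotation by 5*theta = 30*pi/2 = 2*pi/2 (mod 2*pi)
cos(2*pi/2) = -1.0000, sin(2*pi/2) = 0.0000
U^5 x = (-1.0000 * 3 - 0.0000 * 1, 0.0000 * 3 + -1.0000 * 1)
= (-3.0000, -1.0000)
||U^5 x|| = sqrt((-3.0000)^2 + (-1.0000)^2) = sqrt(10.0000) = 3.1623

3.1623


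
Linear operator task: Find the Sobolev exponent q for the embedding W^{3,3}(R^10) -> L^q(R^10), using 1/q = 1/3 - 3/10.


Using the Sobolev embedding formula: 1/q = 1/p - k/n
1/q = 1/3 - 3/10 = 1/30
q = 1/(1/30) = 30

30.0000


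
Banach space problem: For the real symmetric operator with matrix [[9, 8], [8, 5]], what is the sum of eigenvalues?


For a self-adjoint (symmetric) matrix, the eigenvalues are real.
The sum of eigenvalues equals the trace of the matrix.
trace = 9 + 5 = 14

14


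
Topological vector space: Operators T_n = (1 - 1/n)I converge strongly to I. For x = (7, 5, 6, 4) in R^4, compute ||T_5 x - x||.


T_5 x - x = (1 - 1/5)x - x = -x/5
||x|| = sqrt(126) = 11.2250
||T_5 x - x|| = ||x||/5 = 11.2250/5 = 2.2450

2.2450


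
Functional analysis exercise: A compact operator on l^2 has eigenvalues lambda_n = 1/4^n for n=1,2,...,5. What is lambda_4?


The eigenvalue formula gives lambda_4 = 1/4^4
= 1/256
= 0.0039

0.0039


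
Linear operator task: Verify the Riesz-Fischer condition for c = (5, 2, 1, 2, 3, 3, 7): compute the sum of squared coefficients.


sum |c_n|^2 = 5^2 + 2^2 + 1^2 + 2^2 + 3^2 + 3^2 + 7^2
= 25 + 4 + 1 + 4 + 9 + 9 + 49
= 101

101


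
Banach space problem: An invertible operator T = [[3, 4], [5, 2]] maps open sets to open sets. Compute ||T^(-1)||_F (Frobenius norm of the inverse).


det(T) = 3*2 - 4*5 = -14
T^(-1) = (1/-14) * [[2, -4], [-5, 3]] = [[-0.1429, 0.2857], [0.3571, -0.2143]]
||T^(-1)||_F^2 = (-0.1429)^2 + 0.2857^2 + 0.3571^2 + (-0.2143)^2 = 0.2755
||T^(-1)||_F = sqrt(0.2755) = 0.5249

0.5249


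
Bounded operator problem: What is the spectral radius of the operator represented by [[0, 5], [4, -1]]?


For a 2x2 matrix, eigenvalues satisfy lambda^2 - (trace)*lambda + det = 0
trace = 0 + -1 = -1
det = 0*-1 - 5*4 = -20
discriminant = (-1)^2 - 4*(-20) = 81
spectral radius = max |eigenvalue| = 5.0000

5.0000


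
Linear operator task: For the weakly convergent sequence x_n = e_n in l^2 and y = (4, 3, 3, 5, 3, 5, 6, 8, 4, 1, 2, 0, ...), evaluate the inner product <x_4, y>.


x_4 = e_4 is the standard basis vector with 1 in position 4.
<x_4, y> = y_4 = 5
As n -> infinity, <x_n, y> -> 0, confirming weak convergence of (x_n) to 0.

5


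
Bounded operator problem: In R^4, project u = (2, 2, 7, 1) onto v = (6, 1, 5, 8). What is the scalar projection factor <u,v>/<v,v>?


Computing <u,v> = 2*6 + 2*1 + 7*5 + 1*8 = 57
Computing <v,v> = 6^2 + 1^2 + 5^2 + 8^2 = 126
Projection coefficient = 57/126 = 0.4524

0.4524


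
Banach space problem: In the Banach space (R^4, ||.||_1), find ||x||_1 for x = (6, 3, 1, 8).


The l^1 norm equals the sum of absolute values of all components.
||x||_1 = 6 + 3 + 1 + 8
= 18

18.0000


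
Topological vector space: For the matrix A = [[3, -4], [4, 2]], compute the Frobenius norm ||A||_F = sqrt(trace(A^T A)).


||A||_F^2 = sum a_ij^2
= 3^2 + (-4)^2 + 4^2 + 2^2
= 9 + 16 + 16 + 4 = 45
||A||_F = sqrt(45) = 6.7082

6.7082


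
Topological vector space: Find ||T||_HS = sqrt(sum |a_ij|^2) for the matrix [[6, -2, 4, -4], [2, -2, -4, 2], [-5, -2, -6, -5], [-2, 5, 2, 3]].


The Hilbert-Schmidt norm is sqrt(sum of squares of all entries).
Sum of squares = 6^2 + (-2)^2 + 4^2 + (-4)^2 + 2^2 + (-2)^2 + (-4)^2 + 2^2 + (-5)^2 + (-2)^2 + (-6)^2 + (-5)^2 + (-2)^2 + 5^2 + 2^2 + 3^2
= 36 + 4 + 16 + 16 + 4 + 4 + 16 + 4 + 25 + 4 + 36 + 25 + 4 + 25 + 4 + 9 = 232
||T||_HS = sqrt(232) = 15.2315

15.2315


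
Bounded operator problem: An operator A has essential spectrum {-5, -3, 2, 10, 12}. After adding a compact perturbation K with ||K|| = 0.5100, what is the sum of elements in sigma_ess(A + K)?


By Weyl's theorem, the essential spectrum is invariant under compact perturbations.
sigma_ess(A + K) = sigma_ess(A) = {-5, -3, 2, 10, 12}
Sum = -5 + -3 + 2 + 10 + 12 = 16

16


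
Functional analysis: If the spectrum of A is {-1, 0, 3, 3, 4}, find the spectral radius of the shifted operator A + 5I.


Spectrum of A + 5I = {4, 5, 8, 8, 9}
Spectral radius = max |lambda| over the shifted spectrum
= max(4, 5, 8, 8, 9) = 9

9


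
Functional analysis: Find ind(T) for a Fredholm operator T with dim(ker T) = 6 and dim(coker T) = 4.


The Fredholm index is defined as ind(T) = dim(ker T) - dim(coker T)
= 6 - 4
= 2

2


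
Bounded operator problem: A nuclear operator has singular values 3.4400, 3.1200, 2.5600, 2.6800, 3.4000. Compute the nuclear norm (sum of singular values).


The nuclear norm is the sum of all singular values.
||T||_1 = 3.4400 + 3.1200 + 2.5600 + 2.6800 + 3.4000
= 15.2000

15.2000


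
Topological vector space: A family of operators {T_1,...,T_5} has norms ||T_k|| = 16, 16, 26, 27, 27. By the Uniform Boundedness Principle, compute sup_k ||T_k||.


By the Uniform Boundedness Principle, the supremum of norms is finite.
sup_k ||T_k|| = max(16, 16, 26, 27, 27) = 27

27


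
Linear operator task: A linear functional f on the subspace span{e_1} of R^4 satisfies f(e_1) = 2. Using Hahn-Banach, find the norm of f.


The norm of f is given by ||f|| = sup_{||x||=1} |f(x)|.
On span{e_1}, ||e_1|| = 1, so ||f|| = |f(e_1)| / ||e_1||
= |2| / 1 = 2.0000

2.0000


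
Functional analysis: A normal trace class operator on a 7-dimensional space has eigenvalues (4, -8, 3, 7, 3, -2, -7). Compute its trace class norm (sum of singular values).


For a normal operator, singular values equal |eigenvalues|.
Trace norm = sum |lambda_i| = 4 + 8 + 3 + 7 + 3 + 2 + 7
= 34

34


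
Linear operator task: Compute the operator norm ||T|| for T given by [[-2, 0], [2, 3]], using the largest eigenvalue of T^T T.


A^T A = [[8, 6], [6, 9]]
trace(A^T A) = 17, det(A^T A) = 36
discriminant = 17^2 - 4*36 = 145
Largest eigenvalue of A^T A = (trace + sqrt(disc))/2 = 14.5208
||T|| = sqrt(14.5208) = 3.8106

3.8106


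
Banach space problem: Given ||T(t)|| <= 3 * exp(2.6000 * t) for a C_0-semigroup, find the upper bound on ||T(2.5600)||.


||T(2.5600)|| <= 3 * exp(2.6000 * 2.5600)
= 3 * exp(6.6560)
= 3 * 777.4350
= 2332.3049

2332.3049


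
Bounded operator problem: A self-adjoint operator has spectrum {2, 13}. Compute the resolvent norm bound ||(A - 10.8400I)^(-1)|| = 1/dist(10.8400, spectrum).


dist(10.8400, {2, 13}) = min(|10.8400 - 2|, |10.8400 - 13|)
= min(8.8400, 2.1600) = 2.1600
Resolvent bound = 1/2.1600 = 0.4630

0.4630


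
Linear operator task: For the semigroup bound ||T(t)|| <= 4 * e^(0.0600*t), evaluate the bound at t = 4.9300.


||T(4.9300)|| <= 4 * exp(0.0600 * 4.9300)
= 4 * exp(0.2958)
= 4 * 1.3442
= 5.3768

5.3768


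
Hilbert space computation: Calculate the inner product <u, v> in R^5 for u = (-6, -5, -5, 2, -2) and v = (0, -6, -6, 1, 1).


Computing the standard inner product <u, v> = sum u_i * v_i
= -6*0 + -5*-6 + -5*-6 + 2*1 + -2*1
= 0 + 30 + 30 + 2 + -2
= 60

60


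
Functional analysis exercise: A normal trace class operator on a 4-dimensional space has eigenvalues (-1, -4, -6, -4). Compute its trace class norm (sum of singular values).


For a normal operator, singular values equal |eigenvalues|.
Trace norm = sum |lambda_i| = 1 + 4 + 6 + 4
= 15

15


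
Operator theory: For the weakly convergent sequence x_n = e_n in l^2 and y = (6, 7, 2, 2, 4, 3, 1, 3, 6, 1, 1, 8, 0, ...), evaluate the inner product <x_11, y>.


x_11 = e_11 is the standard basis vector with 1 in position 11.
<x_11, y> = y_11 = 1
As n -> infinity, <x_n, y> -> 0, confirming weak convergence of (x_n) to 0.

1


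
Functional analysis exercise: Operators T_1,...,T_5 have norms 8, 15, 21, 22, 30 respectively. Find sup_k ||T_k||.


By the Uniform Boundedness Principle, the supremum of norms is finite.
sup_k ||T_k|| = max(8, 15, 21, 22, 30) = 30

30


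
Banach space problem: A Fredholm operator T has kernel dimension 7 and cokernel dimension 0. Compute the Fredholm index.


The Fredholm index is defined as ind(T) = dim(ker T) - dim(coker T)
= 7 - 0
= 7

7


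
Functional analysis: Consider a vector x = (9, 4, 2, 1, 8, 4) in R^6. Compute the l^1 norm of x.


The l^1 norm equals the sum of absolute values of all components.
||x||_1 = 9 + 4 + 2 + 1 + 8 + 4
= 28

28.0000


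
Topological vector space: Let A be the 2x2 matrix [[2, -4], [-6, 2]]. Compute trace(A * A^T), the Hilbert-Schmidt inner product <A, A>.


trace(A * A^T) = sum of squares of all entries
= 2^2 + (-4)^2 + (-6)^2 + 2^2
= 4 + 16 + 36 + 4
= 60

60


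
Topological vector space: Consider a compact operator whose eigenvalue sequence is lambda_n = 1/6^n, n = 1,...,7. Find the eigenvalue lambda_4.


The eigenvalue formula gives lambda_4 = 1/6^4
= 1/1296
= 7.7160e-04

7.7160e-04


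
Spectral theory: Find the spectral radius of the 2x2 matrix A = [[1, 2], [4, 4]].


For a 2x2 matrix, eigenvalues satisfy lambda^2 - (trace)*lambda + det = 0
trace = 1 + 4 = 5
det = 1*4 - 2*4 = -4
discriminant = 5^2 - 4*(-4) = 41
spectral radius = max |eigenvalue| = 5.7016

5.7016


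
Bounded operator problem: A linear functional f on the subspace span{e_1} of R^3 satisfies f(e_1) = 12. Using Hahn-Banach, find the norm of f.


The norm of f is given by ||f|| = sup_{||x||=1} |f(x)|.
On span{e_1}, ||e_1|| = 1, so ||f|| = |f(e_1)| / ||e_1||
= |12| / 1 = 12.0000

12.0000


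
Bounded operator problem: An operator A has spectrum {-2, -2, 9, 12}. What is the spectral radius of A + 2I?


Spectrum of A + 2I = {0, 0, 11, 14}
Spectral radius = max |lambda| over the shifted spectrum
= max(0, 0, 11, 14) = 14

14


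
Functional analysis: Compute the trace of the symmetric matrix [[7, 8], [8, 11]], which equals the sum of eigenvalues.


For a self-adjoint (symmetric) matrix, the eigenvalues are real.
The sum of eigenvalues equals the trace of the matrix.
trace = 7 + 11 = 18

18


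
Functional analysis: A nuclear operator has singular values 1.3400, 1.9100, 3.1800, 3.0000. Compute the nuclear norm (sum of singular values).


The nuclear norm is the sum of all singular values.
||T||_1 = 1.3400 + 1.9100 + 3.1800 + 3.0000
= 9.4300

9.4300


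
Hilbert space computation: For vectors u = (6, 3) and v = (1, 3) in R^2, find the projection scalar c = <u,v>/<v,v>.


Computing <u,v> = 6*1 + 3*3 = 15
Computing <v,v> = 1^2 + 3^2 = 10
Projection coefficient = 15/10 = 1.5000

1.5000


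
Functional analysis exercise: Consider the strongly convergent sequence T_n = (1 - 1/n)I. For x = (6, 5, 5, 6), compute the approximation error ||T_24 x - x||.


T_24 x - x = (1 - 1/24)x - x = -x/24
||x|| = sqrt(122) = 11.0454
||T_24 x - x|| = ||x||/24 = 11.0454/24 = 0.4602

0.4602


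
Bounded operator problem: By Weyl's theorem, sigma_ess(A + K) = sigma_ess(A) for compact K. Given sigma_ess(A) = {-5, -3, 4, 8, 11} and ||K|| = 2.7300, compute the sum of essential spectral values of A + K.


By Weyl's theorem, the essential spectrum is invariant under compact perturbations.
sigma_ess(A + K) = sigma_ess(A) = {-5, -3, 4, 8, 11}
Sum = -5 + -3 + 4 + 8 + 11 = 15

15


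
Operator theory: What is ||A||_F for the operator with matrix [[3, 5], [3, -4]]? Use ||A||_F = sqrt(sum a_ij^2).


||A||_F^2 = sum a_ij^2
= 3^2 + 5^2 + 3^2 + (-4)^2
= 9 + 25 + 9 + 16 = 59
||A||_F = sqrt(59) = 7.6811

7.6811


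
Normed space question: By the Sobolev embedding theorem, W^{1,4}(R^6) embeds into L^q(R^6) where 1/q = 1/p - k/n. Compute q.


Using the Sobolev embedding formula: 1/q = 1/p - k/n
1/q = 1/4 - 1/6 = 1/12
q = 1/(1/12) = 12

12.0000


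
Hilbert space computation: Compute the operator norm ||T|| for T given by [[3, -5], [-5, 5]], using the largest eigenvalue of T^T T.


A^T A = [[34, -40], [-40, 50]]
trace(A^T A) = 84, det(A^T A) = 100
discriminant = 84^2 - 4*100 = 6656
Largest eigenvalue of A^T A = (trace + sqrt(disc))/2 = 82.7922
||T|| = sqrt(82.7922) = 9.0990

9.0990


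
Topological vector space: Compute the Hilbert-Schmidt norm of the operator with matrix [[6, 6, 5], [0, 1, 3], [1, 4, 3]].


The Hilbert-Schmidt norm is sqrt(sum of squares of all entries).
Sum of squares = 6^2 + 6^2 + 5^2 + 0^2 + 1^2 + 3^2 + 1^2 + 4^2 + 3^2
= 36 + 36 + 25 + 0 + 1 + 9 + 1 + 16 + 9 = 133
||T||_HS = sqrt(133) = 11.5326

11.5326


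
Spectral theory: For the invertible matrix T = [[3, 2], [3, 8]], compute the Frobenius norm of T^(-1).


det(T) = 3*8 - 2*3 = 18
T^(-1) = (1/18) * [[8, -2], [-3, 3]] = [[0.4444, -0.1111], [-0.1667, 0.1667]]
||T^(-1)||_F^2 = 0.4444^2 + (-0.1111)^2 + (-0.1667)^2 + 0.1667^2 = 0.2654
||T^(-1)||_F = sqrt(0.2654) = 0.5152

0.5152


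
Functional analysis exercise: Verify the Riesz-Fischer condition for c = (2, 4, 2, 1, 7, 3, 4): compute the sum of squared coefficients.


sum |c_n|^2 = 2^2 + 4^2 + 2^2 + 1^2 + 7^2 + 3^2 + 4^2
= 4 + 16 + 4 + 1 + 49 + 9 + 16
= 99

99


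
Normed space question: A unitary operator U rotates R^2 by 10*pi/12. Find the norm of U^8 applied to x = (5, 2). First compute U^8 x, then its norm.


U is a rotation by theta = 10*pi/12
U^8 = rotation by 8*theta = 80*pi/12 = 8*pi/12 (mod 2*pi)
cos(8*pi/12) = -0.5000, sin(8*pi/12) = 0.8660
U^8 x = (-0.5000 * 5 - 0.8660 * 2, 0.8660 * 5 + -0.5000 * 2)
= (-4.2321, 3.3301)
||U^8 x|| = sqrt((-4.2321)^2 + 3.3301^2) = sqrt(29.0000) = 5.3852

5.3852


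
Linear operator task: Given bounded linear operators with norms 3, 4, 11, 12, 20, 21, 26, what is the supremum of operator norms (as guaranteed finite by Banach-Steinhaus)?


By the Uniform Boundedness Principle, the supremum of norms is finite.
sup_k ||T_k|| = max(3, 4, 11, 12, 20, 21, 26) = 26

26


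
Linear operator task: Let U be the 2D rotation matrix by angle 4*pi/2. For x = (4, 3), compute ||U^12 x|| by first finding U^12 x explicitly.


U is a rotation by theta = 4*pi/2
U^12 = rotation by 12*theta = 48*pi/2 = 0*pi/2 (mod 2*pi)
cos(0*pi/2) = 1.0000, sin(0*pi/2) = 0.0000
U^12 x = (1.0000 * 4 - 0.0000 * 3, 0.0000 * 4 + 1.0000 * 3)
= (4.0000, 3.0000)
||U^12 x|| = sqrt(4.0000^2 + 3.0000^2) = sqrt(25.0000) = 5.0000

5.0000


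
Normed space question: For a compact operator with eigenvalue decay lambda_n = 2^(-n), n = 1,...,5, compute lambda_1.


The eigenvalue formula gives lambda_1 = 1/2^1
= 1/2
= 0.5000

0.5000


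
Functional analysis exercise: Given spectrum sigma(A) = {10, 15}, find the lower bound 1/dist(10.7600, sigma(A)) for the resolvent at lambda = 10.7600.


dist(10.7600, {10, 15}) = min(|10.7600 - 10|, |10.7600 - 15|)
= min(0.7600, 4.2400) = 0.7600
Resolvent bound = 1/0.7600 = 1.3158

1.3158


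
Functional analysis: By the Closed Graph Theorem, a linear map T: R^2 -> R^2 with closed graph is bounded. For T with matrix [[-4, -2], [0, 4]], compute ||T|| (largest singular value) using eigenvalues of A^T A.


A^T A = [[16, 8], [8, 20]]
trace(A^T A) = 36, det(A^T A) = 256
discriminant = 36^2 - 4*256 = 272
Largest eigenvalue of A^T A = (trace + sqrt(disc))/2 = 26.2462
||T|| = sqrt(26.2462) = 5.1231

5.1231


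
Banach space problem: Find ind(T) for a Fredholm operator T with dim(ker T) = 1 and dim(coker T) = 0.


The Fredholm index is defined as ind(T) = dim(ker T) - dim(coker T)
= 1 - 0
= 1

1


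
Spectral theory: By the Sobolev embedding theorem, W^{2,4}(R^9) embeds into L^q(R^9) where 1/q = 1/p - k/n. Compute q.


Using the Sobolev embedding formula: 1/q = 1/p - k/n
1/q = 1/4 - 2/9 = 1/36
q = 1/(1/36) = 36

36.0000


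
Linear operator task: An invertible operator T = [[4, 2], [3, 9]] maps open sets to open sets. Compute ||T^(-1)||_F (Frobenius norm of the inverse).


det(T) = 4*9 - 2*3 = 30
T^(-1) = (1/30) * [[9, -2], [-3, 4]] = [[0.3000, -0.0667], [-0.1000, 0.1333]]
||T^(-1)||_F^2 = 0.3000^2 + (-0.0667)^2 + (-0.1000)^2 + 0.1333^2 = 0.1222
||T^(-1)||_F = sqrt(0.1222) = 0.3496

0.3496


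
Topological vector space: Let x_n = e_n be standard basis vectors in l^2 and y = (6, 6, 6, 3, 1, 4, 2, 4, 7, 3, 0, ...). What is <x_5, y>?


x_5 = e_5 is the standard basis vector with 1 in position 5.
<x_5, y> = y_5 = 1
As n -> infinity, <x_n, y> -> 0, confirming weak convergence of (x_n) to 0.

1


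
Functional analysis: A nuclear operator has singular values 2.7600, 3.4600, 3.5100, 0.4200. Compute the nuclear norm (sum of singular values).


The nuclear norm is the sum of all singular values.
||T||_1 = 2.7600 + 3.4600 + 3.5100 + 0.4200
= 10.1500

10.1500


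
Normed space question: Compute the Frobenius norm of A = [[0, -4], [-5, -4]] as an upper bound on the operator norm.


||A||_F^2 = sum a_ij^2
= 0^2 + (-4)^2 + (-5)^2 + (-4)^2
= 0 + 16 + 25 + 16 = 57
||A||_F = sqrt(57) = 7.5498

7.5498


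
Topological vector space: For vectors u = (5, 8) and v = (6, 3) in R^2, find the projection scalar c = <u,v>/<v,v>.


Computing <u,v> = 5*6 + 8*3 = 54
Computing <v,v> = 6^2 + 3^2 = 45
Projection coefficient = 54/45 = 1.2000

1.2000


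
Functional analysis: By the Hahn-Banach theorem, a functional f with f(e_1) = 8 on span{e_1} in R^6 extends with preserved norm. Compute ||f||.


The norm of f is given by ||f|| = sup_{||x||=1} |f(x)|.
On span{e_1}, ||e_1|| = 1, so ||f|| = |f(e_1)| / ||e_1||
= |8| / 1 = 8.0000

8.0000


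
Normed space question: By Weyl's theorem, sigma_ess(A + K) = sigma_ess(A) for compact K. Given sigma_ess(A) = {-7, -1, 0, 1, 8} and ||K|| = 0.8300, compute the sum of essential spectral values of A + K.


By Weyl's theorem, the essential spectrum is invariant under compact perturbations.
sigma_ess(A + K) = sigma_ess(A) = {-7, -1, 0, 1, 8}
Sum = -7 + -1 + 0 + 1 + 8 = 1

1


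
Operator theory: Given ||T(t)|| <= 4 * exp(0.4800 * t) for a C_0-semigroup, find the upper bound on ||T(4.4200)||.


||T(4.4200)|| <= 4 * exp(0.4800 * 4.4200)
= 4 * exp(2.1216)
= 4 * 8.3445
= 33.3779

33.3779


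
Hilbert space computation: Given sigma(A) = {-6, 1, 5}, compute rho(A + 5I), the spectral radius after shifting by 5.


Spectrum of A + 5I = {-1, 6, 10}
Spectral radius = max |lambda| over the shifted spectrum
= max(1, 6, 10) = 10

10


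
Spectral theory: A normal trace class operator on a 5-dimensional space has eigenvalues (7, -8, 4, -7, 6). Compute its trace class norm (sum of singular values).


For a normal operator, singular values equal |eigenvalues|.
Trace norm = sum |lambda_i| = 7 + 8 + 4 + 7 + 6
= 32

32


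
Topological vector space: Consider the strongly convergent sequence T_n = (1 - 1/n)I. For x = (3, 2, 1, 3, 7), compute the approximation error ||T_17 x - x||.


T_17 x - x = (1 - 1/17)x - x = -x/17
||x|| = sqrt(72) = 8.4853
||T_17 x - x|| = ||x||/17 = 8.4853/17 = 0.4991

0.4991


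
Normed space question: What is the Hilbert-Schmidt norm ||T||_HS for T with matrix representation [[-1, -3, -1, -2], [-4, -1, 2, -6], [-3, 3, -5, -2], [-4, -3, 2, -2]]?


The Hilbert-Schmidt norm is sqrt(sum of squares of all entries).
Sum of squares = (-1)^2 + (-3)^2 + (-1)^2 + (-2)^2 + (-4)^2 + (-1)^2 + 2^2 + (-6)^2 + (-3)^2 + 3^2 + (-5)^2 + (-2)^2 + (-4)^2 + (-3)^2 + 2^2 + (-2)^2
= 1 + 9 + 1 + 4 + 16 + 1 + 4 + 36 + 9 + 9 + 25 + 4 + 16 + 9 + 4 + 4 = 152
||T||_HS = sqrt(152) = 12.3288

12.3288


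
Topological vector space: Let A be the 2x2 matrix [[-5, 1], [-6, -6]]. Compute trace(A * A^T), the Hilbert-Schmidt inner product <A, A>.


trace(A * A^T) = sum of squares of all entries
= (-5)^2 + 1^2 + (-6)^2 + (-6)^2
= 25 + 1 + 36 + 36
= 98

98


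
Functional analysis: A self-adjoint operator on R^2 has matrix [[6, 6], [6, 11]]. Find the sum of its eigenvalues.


For a self-adjoint (symmetric) matrix, the eigenvalues are real.
The sum of eigenvalues equals the trace of the matrix.
trace = 6 + 11 = 17

17


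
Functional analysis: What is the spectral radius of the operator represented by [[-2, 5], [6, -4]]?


For a 2x2 matrix, eigenvalues satisfy lambda^2 - (trace)*lambda + det = 0
trace = -2 + -4 = -6
det = -2*-4 - 5*6 = -22
discriminant = (-6)^2 - 4*(-22) = 124
spectral radius = max |eigenvalue| = 8.5678

8.5678


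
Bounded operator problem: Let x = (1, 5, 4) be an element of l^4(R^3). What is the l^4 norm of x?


The l^4 norm = (sum |x_i|^4)^(1/4)
Sum of 4th powers = 1 + 625 + 256 = 882
||x||_4 = (882)^(1/4) = 5.4496

5.4496


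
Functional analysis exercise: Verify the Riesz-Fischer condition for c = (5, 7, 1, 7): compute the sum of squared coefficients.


sum |c_n|^2 = 5^2 + 7^2 + 1^2 + 7^2
= 25 + 49 + 1 + 49
= 124

124


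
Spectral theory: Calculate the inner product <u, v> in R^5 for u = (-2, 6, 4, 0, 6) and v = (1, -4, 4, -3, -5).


Computing the standard inner product <u, v> = sum u_i * v_i
= -2*1 + 6*-4 + 4*4 + 0*-3 + 6*-5
= -2 + -24 + 16 + 0 + -30
= -40

-40


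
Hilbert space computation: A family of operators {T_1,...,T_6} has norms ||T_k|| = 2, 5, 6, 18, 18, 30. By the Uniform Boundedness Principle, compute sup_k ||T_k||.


By the Uniform Boundedness Principle, the supremum of norms is finite.
sup_k ||T_k|| = max(2, 5, 6, 18, 18, 30) = 30

30


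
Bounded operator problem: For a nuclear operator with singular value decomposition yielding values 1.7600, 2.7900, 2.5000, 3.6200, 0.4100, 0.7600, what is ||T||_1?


The nuclear norm is the sum of all singular values.
||T||_1 = 1.7600 + 2.7900 + 2.5000 + 3.6200 + 0.4100 + 0.7600
= 11.8400

11.8400


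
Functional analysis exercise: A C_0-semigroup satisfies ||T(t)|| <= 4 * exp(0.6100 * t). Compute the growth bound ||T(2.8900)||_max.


||T(2.8900)|| <= 4 * exp(0.6100 * 2.8900)
= 4 * exp(1.7629)
= 4 * 5.8293
= 23.3173

23.3173


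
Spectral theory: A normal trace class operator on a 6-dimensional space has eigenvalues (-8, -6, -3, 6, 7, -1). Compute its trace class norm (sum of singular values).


For a normal operator, singular values equal |eigenvalues|.
Trace norm = sum |lambda_i| = 8 + 6 + 3 + 6 + 7 + 1
= 31

31


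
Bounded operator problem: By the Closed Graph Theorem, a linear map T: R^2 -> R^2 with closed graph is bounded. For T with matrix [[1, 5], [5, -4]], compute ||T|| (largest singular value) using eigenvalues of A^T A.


A^T A = [[26, -15], [-15, 41]]
trace(A^T A) = 67, det(A^T A) = 841
discriminant = 67^2 - 4*841 = 1125
Largest eigenvalue of A^T A = (trace + sqrt(disc))/2 = 50.2705
||T|| = sqrt(50.2705) = 7.0902

7.0902


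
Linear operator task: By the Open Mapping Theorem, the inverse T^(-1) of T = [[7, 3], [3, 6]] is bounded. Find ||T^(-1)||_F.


det(T) = 7*6 - 3*3 = 33
T^(-1) = (1/33) * [[6, -3], [-3, 7]] = [[0.1818, -0.0909], [-0.0909, 0.2121]]
||T^(-1)||_F^2 = 0.1818^2 + (-0.0909)^2 + (-0.0909)^2 + 0.2121^2 = 0.0946
||T^(-1)||_F = sqrt(0.0946) = 0.3075

0.3075


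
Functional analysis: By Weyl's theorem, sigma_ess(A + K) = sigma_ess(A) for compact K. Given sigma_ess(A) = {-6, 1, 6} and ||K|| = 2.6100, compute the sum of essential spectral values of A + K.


By Weyl's theorem, the essential spectrum is invariant under compact perturbations.
sigma_ess(A + K) = sigma_ess(A) = {-6, 1, 6}
Sum = -6 + 1 + 6 = 1

1


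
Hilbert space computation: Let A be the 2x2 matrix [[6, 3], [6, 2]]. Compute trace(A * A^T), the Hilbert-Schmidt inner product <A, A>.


trace(A * A^T) = sum of squares of all entries
= 6^2 + 3^2 + 6^2 + 2^2
= 36 + 9 + 36 + 4
= 85

85


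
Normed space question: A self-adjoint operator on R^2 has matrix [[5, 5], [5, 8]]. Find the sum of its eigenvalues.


For a self-adjoint (symmetric) matrix, the eigenvalues are real.
The sum of eigenvalues equals the trace of the matrix.
trace = 5 + 8 = 13

13


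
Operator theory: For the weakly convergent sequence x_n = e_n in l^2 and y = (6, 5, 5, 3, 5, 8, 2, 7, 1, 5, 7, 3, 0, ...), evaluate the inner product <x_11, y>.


x_11 = e_11 is the standard basis vector with 1 in position 11.
<x_11, y> = y_11 = 7
As n -> infinity, <x_n, y> -> 0, confirming weak convergence of (x_n) to 0.

7


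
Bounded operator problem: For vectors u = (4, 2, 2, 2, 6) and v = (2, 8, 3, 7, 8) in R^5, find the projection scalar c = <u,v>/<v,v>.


Computing <u,v> = 4*2 + 2*8 + 2*3 + 2*7 + 6*8 = 92
Computing <v,v> = 2^2 + 8^2 + 3^2 + 7^2 + 8^2 = 190
Projection coefficient = 92/190 = 0.4842

0.4842


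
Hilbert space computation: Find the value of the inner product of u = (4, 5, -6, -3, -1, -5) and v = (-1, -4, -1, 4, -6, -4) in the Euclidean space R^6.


Computing the standard inner product <u, v> = sum u_i * v_i
= 4*-1 + 5*-4 + -6*-1 + -3*4 + -1*-6 + -5*-4
= -4 + -20 + 6 + -12 + 6 + 20
= -4

-4


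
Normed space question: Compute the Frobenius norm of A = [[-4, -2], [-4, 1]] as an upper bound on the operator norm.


||A||_F^2 = sum a_ij^2
= (-4)^2 + (-2)^2 + (-4)^2 + 1^2
= 16 + 4 + 16 + 1 = 37
||A||_F = sqrt(37) = 6.0828

6.0828


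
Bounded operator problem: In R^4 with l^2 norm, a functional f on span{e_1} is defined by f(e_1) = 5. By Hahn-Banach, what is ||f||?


The norm of f is given by ||f|| = sup_{||x||=1} |f(x)|.
On span{e_1}, ||e_1|| = 1, so ||f|| = |f(e_1)| / ||e_1||
= |5| / 1 = 5.0000

5.0000


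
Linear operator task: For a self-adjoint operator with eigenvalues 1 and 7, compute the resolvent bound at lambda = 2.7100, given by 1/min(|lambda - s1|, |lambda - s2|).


dist(2.7100, {1, 7}) = min(|2.7100 - 1|, |2.7100 - 7|)
= min(1.7100, 4.2900) = 1.7100
Resolvent bound = 1/1.7100 = 0.5848

0.5848


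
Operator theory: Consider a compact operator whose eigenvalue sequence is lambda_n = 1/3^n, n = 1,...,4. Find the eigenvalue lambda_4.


The eigenvalue formula gives lambda_4 = 1/3^4
= 1/81
= 0.0123

0.0123


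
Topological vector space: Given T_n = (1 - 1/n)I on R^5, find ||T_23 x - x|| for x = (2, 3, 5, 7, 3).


T_23 x - x = (1 - 1/23)x - x = -x/23
||x|| = sqrt(96) = 9.7980
||T_23 x - x|| = ||x||/23 = 9.7980/23 = 0.4260

0.4260


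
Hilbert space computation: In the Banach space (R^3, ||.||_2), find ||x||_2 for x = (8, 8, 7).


The l^2 norm = (sum |x_i|^2)^(1/2)
Sum of 2th powers = 64 + 64 + 49 = 177
||x||_2 = (177)^(1/2) = 13.3041

13.3041


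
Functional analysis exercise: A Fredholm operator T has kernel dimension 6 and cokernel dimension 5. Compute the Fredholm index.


The Fredholm index is defined as ind(T) = dim(ker T) - dim(coker T)
= 6 - 5
= 1

1


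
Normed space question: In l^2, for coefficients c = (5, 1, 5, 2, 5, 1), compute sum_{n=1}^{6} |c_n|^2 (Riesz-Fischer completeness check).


sum |c_n|^2 = 5^2 + 1^2 + 5^2 + 2^2 + 5^2 + 1^2
= 25 + 1 + 25 + 4 + 25 + 1
= 81

81


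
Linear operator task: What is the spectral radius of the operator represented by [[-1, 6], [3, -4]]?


For a 2x2 matrix, eigenvalues satisfy lambda^2 - (trace)*lambda + det = 0
trace = -1 + -4 = -5
det = -1*-4 - 6*3 = -14
discriminant = (-5)^2 - 4*(-14) = 81
spectral radius = max |eigenvalue| = 7.0000

7.0000


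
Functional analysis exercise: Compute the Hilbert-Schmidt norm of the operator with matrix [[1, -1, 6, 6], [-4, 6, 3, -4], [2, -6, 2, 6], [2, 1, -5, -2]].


The Hilbert-Schmidt norm is sqrt(sum of squares of all entries).
Sum of squares = 1^2 + (-1)^2 + 6^2 + 6^2 + (-4)^2 + 6^2 + 3^2 + (-4)^2 + 2^2 + (-6)^2 + 2^2 + 6^2 + 2^2 + 1^2 + (-5)^2 + (-2)^2
= 1 + 1 + 36 + 36 + 16 + 36 + 9 + 16 + 4 + 36 + 4 + 36 + 4 + 1 + 25 + 4 = 265
||T||_HS = sqrt(265) = 16.2788

16.2788


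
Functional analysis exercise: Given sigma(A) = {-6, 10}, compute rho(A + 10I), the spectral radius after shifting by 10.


Spectrum of A + 10I = {4, 20}
Spectral radius = max |lambda| over the shifted spectrum
= max(4, 20) = 20

20


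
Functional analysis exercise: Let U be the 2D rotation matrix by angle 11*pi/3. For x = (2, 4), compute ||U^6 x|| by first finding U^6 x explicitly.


U is a rotation by theta = 11*pi/3
U^6 = rotation by 6*theta = 66*pi/3 = 0*pi/3 (mod 2*pi)
cos(0*pi/3) = 1.0000, sin(0*pi/3) = 0.0000
U^6 x = (1.0000 * 2 - 0.0000 * 4, 0.0000 * 2 + 1.0000 * 4)
= (2.0000, 4.0000)
||U^6 x|| = sqrt(2.0000^2 + 4.0000^2) = sqrt(20.0000) = 4.4721

4.4721


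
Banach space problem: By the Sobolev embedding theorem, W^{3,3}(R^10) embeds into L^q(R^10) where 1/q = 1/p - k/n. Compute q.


Using the Sobolev embedding formula: 1/q = 1/p - k/n
1/q = 1/3 - 3/10 = 1/30
q = 1/(1/30) = 30

30.0000


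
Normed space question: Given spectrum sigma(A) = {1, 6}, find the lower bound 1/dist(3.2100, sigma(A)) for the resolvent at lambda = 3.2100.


dist(3.2100, {1, 6}) = min(|3.2100 - 1|, |3.2100 - 6|)
= min(2.2100, 2.7900) = 2.2100
Resolvent bound = 1/2.2100 = 0.4525

0.4525


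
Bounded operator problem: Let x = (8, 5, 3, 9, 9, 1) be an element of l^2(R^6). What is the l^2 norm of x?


The l^2 norm = (sum |x_i|^2)^(1/2)
Sum of 2th powers = 64 + 25 + 9 + 81 + 81 + 1 = 261
||x||_2 = (261)^(1/2) = 16.1555

16.1555


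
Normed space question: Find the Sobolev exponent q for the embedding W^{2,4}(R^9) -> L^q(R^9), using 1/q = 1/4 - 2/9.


Using the Sobolev embedding formula: 1/q = 1/p - k/n
1/q = 1/4 - 2/9 = 1/36
q = 1/(1/36) = 36

36.0000


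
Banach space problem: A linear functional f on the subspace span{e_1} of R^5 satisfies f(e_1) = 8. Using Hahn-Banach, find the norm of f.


The norm of f is given by ||f|| = sup_{||x||=1} |f(x)|.
On span{e_1}, ||e_1|| = 1, so ||f|| = |f(e_1)| / ||e_1||
= |8| / 1 = 8.0000

8.0000


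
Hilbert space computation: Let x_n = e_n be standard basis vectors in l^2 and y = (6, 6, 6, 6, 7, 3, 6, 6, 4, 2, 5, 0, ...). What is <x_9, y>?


x_9 = e_9 is the standard basis vector with 1 in position 9.
<x_9, y> = y_9 = 4
As n -> infinity, <x_n, y> -> 0, confirming weak convergence of (x_n) to 0.

4


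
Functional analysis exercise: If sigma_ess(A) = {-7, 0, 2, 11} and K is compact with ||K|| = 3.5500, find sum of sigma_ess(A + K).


By Weyl's theorem, the essential spectrum is invariant under compact perturbations.
sigma_ess(A + K) = sigma_ess(A) = {-7, 0, 2, 11}
Sum = -7 + 0 + 2 + 11 = 6

6


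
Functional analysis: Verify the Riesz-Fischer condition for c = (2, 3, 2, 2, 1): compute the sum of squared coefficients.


sum |c_n|^2 = 2^2 + 3^2 + 2^2 + 2^2 + 1^2
= 4 + 9 + 4 + 4 + 1
= 22

22


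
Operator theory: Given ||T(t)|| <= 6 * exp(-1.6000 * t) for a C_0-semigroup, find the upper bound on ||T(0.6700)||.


||T(0.6700)|| <= 6 * exp(-1.6000 * 0.6700)
= 6 * exp(-1.0720)
= 6 * 0.3423
= 2.0539

2.0539


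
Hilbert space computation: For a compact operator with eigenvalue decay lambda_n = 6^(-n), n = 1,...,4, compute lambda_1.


The eigenvalue formula gives lambda_1 = 1/6^1
= 1/6
= 0.1667

0.1667


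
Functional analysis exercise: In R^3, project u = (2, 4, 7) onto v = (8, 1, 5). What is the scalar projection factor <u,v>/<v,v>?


Computing <u,v> = 2*8 + 4*1 + 7*5 = 55
Computing <v,v> = 8^2 + 1^2 + 5^2 = 90
Projection coefficient = 55/90 = 0.6111

0.6111


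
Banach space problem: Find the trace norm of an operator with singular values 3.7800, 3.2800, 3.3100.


The nuclear norm is the sum of all singular values.
||T||_1 = 3.7800 + 3.2800 + 3.3100
= 10.3700

10.3700


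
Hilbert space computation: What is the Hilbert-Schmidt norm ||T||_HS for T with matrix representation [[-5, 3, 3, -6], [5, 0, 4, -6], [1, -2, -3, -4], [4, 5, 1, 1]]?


The Hilbert-Schmidt norm is sqrt(sum of squares of all entries).
Sum of squares = (-5)^2 + 3^2 + 3^2 + (-6)^2 + 5^2 + 0^2 + 4^2 + (-6)^2 + 1^2 + (-2)^2 + (-3)^2 + (-4)^2 + 4^2 + 5^2 + 1^2 + 1^2
= 25 + 9 + 9 + 36 + 25 + 0 + 16 + 36 + 1 + 4 + 9 + 16 + 16 + 25 + 1 + 1 = 229
||T||_HS = sqrt(229) = 15.1327

15.1327


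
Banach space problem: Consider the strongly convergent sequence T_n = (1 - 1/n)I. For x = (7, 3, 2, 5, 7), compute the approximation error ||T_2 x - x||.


T_2 x - x = (1 - 1/2)x - x = -x/2
||x|| = sqrt(136) = 11.6619
||T_2 x - x|| = ||x||/2 = 11.6619/2 = 5.8310

5.8310


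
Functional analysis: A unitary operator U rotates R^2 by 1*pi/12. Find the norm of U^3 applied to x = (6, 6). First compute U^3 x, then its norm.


U is a rotation by theta = 1*pi/12
U^3 = rotation by 3*theta = 3*pi/12
cos(3*pi/12) = 0.7071, sin(3*pi/12) = 0.7071
U^3 x = (0.7071 * 6 - 0.7071 * 6, 0.7071 * 6 + 0.7071 * 6)
= (0.0000, 8.4853)
||U^3 x|| = sqrt(0.0000^2 + 8.4853^2) = sqrt(72.0000) = 8.4853

8.4853


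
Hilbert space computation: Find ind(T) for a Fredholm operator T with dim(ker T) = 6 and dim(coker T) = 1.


The Fredholm index is defined as ind(T) = dim(ker T) - dim(coker T)
= 6 - 1
= 5

5


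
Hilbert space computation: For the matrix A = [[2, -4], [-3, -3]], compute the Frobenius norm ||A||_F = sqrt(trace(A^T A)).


||A||_F^2 = sum a_ij^2
= 2^2 + (-4)^2 + (-3)^2 + (-3)^2
= 4 + 16 + 9 + 9 = 38
||A||_F = sqrt(38) = 6.1644

6.1644


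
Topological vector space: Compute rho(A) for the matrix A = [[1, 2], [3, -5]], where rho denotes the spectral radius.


For a 2x2 matrix, eigenvalues satisfy lambda^2 - (trace)*lambda + det = 0
trace = 1 + -5 = -4
det = 1*-5 - 2*3 = -11
discriminant = (-4)^2 - 4*(-11) = 60
spectral radius = max |eigenvalue| = 5.8730

5.8730


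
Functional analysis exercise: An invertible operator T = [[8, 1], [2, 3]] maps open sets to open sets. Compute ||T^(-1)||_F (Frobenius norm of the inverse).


det(T) = 8*3 - 1*2 = 22
T^(-1) = (1/22) * [[3, -1], [-2, 8]] = [[0.1364, -0.0455], [-0.0909, 0.3636]]
||T^(-1)||_F^2 = 0.1364^2 + (-0.0455)^2 + (-0.0909)^2 + 0.3636^2 = 0.1612
||T^(-1)||_F = sqrt(0.1612) = 0.4014

0.4014


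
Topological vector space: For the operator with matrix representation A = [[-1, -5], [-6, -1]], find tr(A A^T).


trace(A * A^T) = sum of squares of all entries
= (-1)^2 + (-5)^2 + (-6)^2 + (-1)^2
= 1 + 25 + 36 + 1
= 63

63


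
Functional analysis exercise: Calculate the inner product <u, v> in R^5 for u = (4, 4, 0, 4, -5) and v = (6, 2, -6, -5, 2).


Computing the standard inner product <u, v> = sum u_i * v_i
= 4*6 + 4*2 + 0*-6 + 4*-5 + -5*2
= 24 + 8 + 0 + -20 + -10
= 2

2


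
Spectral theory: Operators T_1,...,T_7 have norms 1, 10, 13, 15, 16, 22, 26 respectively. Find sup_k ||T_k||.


By the Uniform Boundedness Principle, the supremum of norms is finite.
sup_k ||T_k|| = max(1, 10, 13, 15, 16, 22, 26) = 26

26


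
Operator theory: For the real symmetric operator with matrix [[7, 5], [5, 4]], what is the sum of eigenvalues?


For a self-adjoint (symmetric) matrix, the eigenvalues are real.
The sum of eigenvalues equals the trace of the matrix.
trace = 7 + 4 = 11

11


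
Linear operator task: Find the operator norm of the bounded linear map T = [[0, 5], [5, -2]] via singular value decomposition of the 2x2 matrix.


A^T A = [[25, -10], [-10, 29]]
trace(A^T A) = 54, det(A^T A) = 625
discriminant = 54^2 - 4*625 = 416
Largest eigenvalue of A^T A = (trace + sqrt(disc))/2 = 37.1980
||T|| = sqrt(37.1980) = 6.0990

6.0990


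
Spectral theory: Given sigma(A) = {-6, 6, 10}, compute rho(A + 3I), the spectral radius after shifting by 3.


Spectrum of A + 3I = {-3, 9, 13}
Spectral radius = max |lambda| over the shifted spectrum
= max(3, 9, 13) = 13

13
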